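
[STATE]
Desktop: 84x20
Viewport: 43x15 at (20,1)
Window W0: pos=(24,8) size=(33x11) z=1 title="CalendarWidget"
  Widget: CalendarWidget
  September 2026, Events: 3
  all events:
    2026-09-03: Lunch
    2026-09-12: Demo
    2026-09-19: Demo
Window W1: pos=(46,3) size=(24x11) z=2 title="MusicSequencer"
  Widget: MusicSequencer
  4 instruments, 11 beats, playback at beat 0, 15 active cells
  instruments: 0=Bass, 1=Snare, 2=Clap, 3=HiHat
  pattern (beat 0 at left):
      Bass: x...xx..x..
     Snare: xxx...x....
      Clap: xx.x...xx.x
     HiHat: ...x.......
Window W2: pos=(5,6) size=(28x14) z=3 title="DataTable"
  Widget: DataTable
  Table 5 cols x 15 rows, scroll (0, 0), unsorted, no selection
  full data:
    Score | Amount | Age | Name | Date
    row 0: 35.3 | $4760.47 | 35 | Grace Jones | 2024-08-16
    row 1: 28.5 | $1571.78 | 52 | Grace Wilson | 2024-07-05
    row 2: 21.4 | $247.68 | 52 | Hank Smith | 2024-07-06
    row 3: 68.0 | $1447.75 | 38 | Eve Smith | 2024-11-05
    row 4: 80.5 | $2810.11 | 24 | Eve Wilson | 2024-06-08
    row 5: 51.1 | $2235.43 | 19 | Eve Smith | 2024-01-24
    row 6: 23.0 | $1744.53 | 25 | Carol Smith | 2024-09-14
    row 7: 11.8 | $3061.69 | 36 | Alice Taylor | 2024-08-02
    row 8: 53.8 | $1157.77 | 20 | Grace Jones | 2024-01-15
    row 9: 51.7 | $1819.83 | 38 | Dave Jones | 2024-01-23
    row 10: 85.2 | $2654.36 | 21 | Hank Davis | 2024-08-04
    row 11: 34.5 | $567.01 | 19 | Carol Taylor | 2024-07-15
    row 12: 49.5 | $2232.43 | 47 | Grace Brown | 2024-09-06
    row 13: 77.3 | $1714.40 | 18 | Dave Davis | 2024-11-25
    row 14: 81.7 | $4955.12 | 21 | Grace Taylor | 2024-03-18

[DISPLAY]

                                           
                                           
                          ┏━━━━━━━━━━━━━━━━
                          ┃ MusicSequencer 
                          ┠────────────────
━━━━━━━━━━━━┓             ┃      ▼123456789
            ┃             ┃  Bass█···██··█·
────────────┨━━━━━━━━━━━━━┃ Snare███···█···
│Age│Name   ┃rWidget      ┃  Clap██·█···██·
┼───┼───────┃─────────────┃ HiHat···█······
│35 │Grace J┃ September 20┃                
│52 │Grace W┃ Th Fr Sa Su ┃                
│52 │Hank Sm┃  3*  4  5  6┗━━━━━━━━━━━━━━━━
│38 │Eve Smi┃ 10 11 12* 13          ┃      
│24 │Eve Wil┃ 17 18 19* 20          ┃      


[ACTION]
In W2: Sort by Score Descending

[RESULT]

                                           
                                           
                          ┏━━━━━━━━━━━━━━━━
                          ┃ MusicSequencer 
                          ┠────────────────
━━━━━━━━━━━━┓             ┃      ▼123456789
            ┃             ┃  Bass█···██··█·
────────────┨━━━━━━━━━━━━━┃ Snare███···█···
│Age│Name   ┃rWidget      ┃  Clap██·█···██·
┼───┼───────┃─────────────┃ HiHat···█······
│21 │Hank Da┃ September 20┃                
│21 │Grace T┃ Th Fr Sa Su ┃                
│24 │Eve Wil┃  3*  4  5  6┗━━━━━━━━━━━━━━━━
│18 │Dave Da┃ 10 11 12* 13          ┃      
│38 │Eve Smi┃ 17 18 19* 20          ┃      


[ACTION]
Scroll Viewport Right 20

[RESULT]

                                           
                                           
      ┏━━━━━━━━━━━━━━━━━━━━━━┓             
      ┃ MusicSequencer       ┃             
      ┠──────────────────────┨             
      ┃      ▼1234567890     ┃             
      ┃  Bass█···██··█··     ┃             
━━━━━━┃ Snare███···█····     ┃             
      ┃  Clap██·█···██·█     ┃             
──────┃ HiHat···█·······     ┃             
ber 20┃                      ┃             
Sa Su ┃                      ┃             
  5  6┗━━━━━━━━━━━━━━━━━━━━━━┛             
12* 13          ┃                          
19* 20          ┃                          


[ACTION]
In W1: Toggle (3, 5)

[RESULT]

                                           
                                           
      ┏━━━━━━━━━━━━━━━━━━━━━━┓             
      ┃ MusicSequencer       ┃             
      ┠──────────────────────┨             
      ┃      ▼1234567890     ┃             
      ┃  Bass█···██··█··     ┃             
━━━━━━┃ Snare███···█····     ┃             
      ┃  Clap██·█···██·█     ┃             
──────┃ HiHat···█·█·····     ┃             
ber 20┃                      ┃             
Sa Su ┃                      ┃             
  5  6┗━━━━━━━━━━━━━━━━━━━━━━┛             
12* 13          ┃                          
19* 20          ┃                          


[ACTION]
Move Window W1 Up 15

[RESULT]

      ┃ MusicSequencer       ┃             
      ┠──────────────────────┨             
      ┃      ▼1234567890     ┃             
      ┃  Bass█···██··█··     ┃             
      ┃ Snare███···█····     ┃             
      ┃  Clap██·█···██·█     ┃             
      ┃ HiHat···█·█·····     ┃             
━━━━━━┃                      ┃             
      ┃                      ┃             
──────┗━━━━━━━━━━━━━━━━━━━━━━┛             
ber 2026        ┃                          
Sa Su           ┃                          
  5  6          ┃                          
12* 13          ┃                          
19* 20          ┃                          


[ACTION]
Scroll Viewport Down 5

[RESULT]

      ┃ Snare███···█····     ┃             
      ┃  Clap██·█···██·█     ┃             
      ┃ HiHat···█·█·····     ┃             
━━━━━━┃                      ┃             
      ┃                      ┃             
──────┗━━━━━━━━━━━━━━━━━━━━━━┛             
ber 2026        ┃                          
Sa Su           ┃                          
  5  6          ┃                          
12* 13          ┃                          
19* 20          ┃                          
26 27           ┃                          
                ┃                          
━━━━━━━━━━━━━━━━┛                          
                                           


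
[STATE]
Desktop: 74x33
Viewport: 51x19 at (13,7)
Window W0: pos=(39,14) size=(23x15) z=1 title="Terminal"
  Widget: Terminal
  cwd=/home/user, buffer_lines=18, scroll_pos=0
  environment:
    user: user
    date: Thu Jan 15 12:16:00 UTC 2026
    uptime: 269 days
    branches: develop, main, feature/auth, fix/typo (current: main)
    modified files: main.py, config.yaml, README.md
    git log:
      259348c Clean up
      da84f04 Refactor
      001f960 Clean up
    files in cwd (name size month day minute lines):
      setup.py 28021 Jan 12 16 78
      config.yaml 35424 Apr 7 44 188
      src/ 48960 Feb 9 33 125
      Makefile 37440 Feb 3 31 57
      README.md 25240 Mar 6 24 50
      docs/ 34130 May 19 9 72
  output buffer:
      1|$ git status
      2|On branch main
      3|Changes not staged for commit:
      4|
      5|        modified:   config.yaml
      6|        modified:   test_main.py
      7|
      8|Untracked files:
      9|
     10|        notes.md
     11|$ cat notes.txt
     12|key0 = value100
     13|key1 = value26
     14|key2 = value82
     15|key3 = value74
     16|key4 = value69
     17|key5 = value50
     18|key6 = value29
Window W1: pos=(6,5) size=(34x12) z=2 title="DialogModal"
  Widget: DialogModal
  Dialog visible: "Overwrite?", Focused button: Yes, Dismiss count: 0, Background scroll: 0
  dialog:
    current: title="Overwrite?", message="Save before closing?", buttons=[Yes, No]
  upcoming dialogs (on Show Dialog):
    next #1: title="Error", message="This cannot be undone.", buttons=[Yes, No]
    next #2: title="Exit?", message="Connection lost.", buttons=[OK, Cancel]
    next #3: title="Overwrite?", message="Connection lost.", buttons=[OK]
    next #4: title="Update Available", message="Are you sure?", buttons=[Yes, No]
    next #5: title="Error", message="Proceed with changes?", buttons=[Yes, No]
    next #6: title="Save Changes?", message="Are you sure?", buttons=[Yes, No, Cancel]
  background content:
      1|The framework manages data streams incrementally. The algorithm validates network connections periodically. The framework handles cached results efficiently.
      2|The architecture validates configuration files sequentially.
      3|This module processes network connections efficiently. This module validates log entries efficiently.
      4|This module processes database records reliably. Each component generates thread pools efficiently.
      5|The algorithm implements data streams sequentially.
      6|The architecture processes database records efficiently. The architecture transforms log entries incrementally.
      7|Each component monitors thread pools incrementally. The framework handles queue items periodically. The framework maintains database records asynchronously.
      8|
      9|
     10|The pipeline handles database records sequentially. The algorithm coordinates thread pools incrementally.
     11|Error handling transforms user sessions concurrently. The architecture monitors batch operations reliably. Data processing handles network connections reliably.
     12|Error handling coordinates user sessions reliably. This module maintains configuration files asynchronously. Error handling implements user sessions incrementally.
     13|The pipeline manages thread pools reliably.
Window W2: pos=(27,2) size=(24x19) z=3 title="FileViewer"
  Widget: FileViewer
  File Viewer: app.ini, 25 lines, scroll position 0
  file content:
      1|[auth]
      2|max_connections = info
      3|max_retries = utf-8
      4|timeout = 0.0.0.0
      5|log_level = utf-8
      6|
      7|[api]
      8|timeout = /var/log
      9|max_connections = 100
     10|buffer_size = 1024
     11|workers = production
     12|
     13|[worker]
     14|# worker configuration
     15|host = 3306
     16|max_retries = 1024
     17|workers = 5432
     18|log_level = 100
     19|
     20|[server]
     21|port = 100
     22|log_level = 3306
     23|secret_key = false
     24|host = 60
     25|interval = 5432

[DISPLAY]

──────────────┃max_retries = utf-8  ░┃             
amework manage┃timeout = 0.0.0.0    ░┃             
──────────────┃log_level = utf-8    ░┃             
     Overwrite┃                     ░┃             
Save before cl┃[api]                ░┃             
     [Yes]  No┃timeout = /var/log   ░┃             
──────────────┃max_connections = 100░┃             
omponent monit┃buffer_size = 1024   ░┃━━━━━━━━━━┓  
              ┃workers = production ░┃          ┃  
━━━━━━━━━━━━━━┃                     ░┃──────────┨  
              ┃[worker]             ░┃s         ┃  
              ┃# worker configuratio░┃ain       ┃  
              ┃host = 3306          ▼┃ staged fo┃  
              ┗━━━━━━━━━━━━━━━━━━━━━━┛          ┃  
                          ┃        modified:   c┃  
                          ┃        modified:   t┃  
                          ┃                     ┃  
                          ┃Untracked files:     ┃  
                          ┃                     ┃  


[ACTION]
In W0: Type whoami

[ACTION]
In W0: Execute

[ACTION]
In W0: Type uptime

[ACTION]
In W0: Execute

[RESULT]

──────────────┃max_retries = utf-8  ░┃             
amework manage┃timeout = 0.0.0.0    ░┃             
──────────────┃log_level = utf-8    ░┃             
     Overwrite┃                     ░┃             
Save before cl┃[api]                ░┃             
     [Yes]  No┃timeout = /var/log   ░┃             
──────────────┃max_connections = 100░┃             
omponent monit┃buffer_size = 1024   ░┃━━━━━━━━━━┓  
              ┃workers = production ░┃          ┃  
━━━━━━━━━━━━━━┃                     ░┃──────────┨  
              ┃[worker]             ░┃e26       ┃  
              ┃# worker configuratio░┃e82       ┃  
              ┃host = 3306          ▼┃e74       ┃  
              ┗━━━━━━━━━━━━━━━━━━━━━━┛e69       ┃  
                          ┃key5 = value50       ┃  
                          ┃key6 = value29       ┃  
                          ┃$ whoami             ┃  
                          ┃user                 ┃  
                          ┃$ uptime             ┃  


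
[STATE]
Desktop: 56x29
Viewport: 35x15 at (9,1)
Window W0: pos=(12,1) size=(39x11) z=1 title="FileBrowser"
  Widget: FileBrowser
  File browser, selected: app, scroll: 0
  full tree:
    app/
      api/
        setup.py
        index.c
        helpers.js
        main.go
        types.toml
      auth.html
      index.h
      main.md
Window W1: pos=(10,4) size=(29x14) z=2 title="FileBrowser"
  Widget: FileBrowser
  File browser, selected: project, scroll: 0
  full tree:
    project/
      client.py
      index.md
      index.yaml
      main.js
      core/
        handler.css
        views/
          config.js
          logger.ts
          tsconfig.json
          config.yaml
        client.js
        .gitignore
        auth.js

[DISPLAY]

   ┏━━━━━━━━━━━━━━━━━━━━━━━━━━━━━━━
   ┃ FileBrowser                   
   ┠───────────────────────────────
 ┏━━━━━━━━━━━━━━━━━━━━━━━━━━━┓     
 ┃ FileBrowser               ┃     
 ┠───────────────────────────┨     
 ┃> [-] project/             ┃     
 ┃    client.py              ┃     
 ┃    index.md               ┃     
 ┃    index.yaml             ┃     
 ┃    main.js                ┃━━━━━
 ┃    [+] core/              ┃     
 ┃                           ┃     
 ┃                           ┃     
 ┃                           ┃     


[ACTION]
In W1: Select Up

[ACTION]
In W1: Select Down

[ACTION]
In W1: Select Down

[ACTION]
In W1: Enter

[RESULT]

   ┏━━━━━━━━━━━━━━━━━━━━━━━━━━━━━━━
   ┃ FileBrowser                   
   ┠───────────────────────────────
 ┏━━━━━━━━━━━━━━━━━━━━━━━━━━━┓     
 ┃ FileBrowser               ┃     
 ┠───────────────────────────┨     
 ┃  [-] project/             ┃     
 ┃    client.py              ┃     
 ┃  > index.md               ┃     
 ┃    index.yaml             ┃     
 ┃    main.js                ┃━━━━━
 ┃    [+] core/              ┃     
 ┃                           ┃     
 ┃                           ┃     
 ┃                           ┃     


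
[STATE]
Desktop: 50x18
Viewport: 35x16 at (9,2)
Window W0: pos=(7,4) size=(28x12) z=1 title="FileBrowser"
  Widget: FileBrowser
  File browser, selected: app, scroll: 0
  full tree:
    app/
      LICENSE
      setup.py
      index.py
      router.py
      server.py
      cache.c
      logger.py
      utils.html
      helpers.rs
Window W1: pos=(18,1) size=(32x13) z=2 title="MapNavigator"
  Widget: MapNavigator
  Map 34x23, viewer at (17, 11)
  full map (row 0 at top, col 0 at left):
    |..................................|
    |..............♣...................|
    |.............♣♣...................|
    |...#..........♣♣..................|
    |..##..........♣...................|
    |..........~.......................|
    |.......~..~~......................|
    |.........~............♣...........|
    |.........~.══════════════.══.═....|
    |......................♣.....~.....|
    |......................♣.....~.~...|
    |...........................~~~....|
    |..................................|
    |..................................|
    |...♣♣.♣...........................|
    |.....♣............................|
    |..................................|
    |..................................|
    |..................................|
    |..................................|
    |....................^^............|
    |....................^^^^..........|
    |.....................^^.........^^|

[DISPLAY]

         ┃ MapNavigator            
         ┠─────────────────────────
━━━━━━━━━┃.......~............♣....
FileBrows┃.......~.══════════════.═
─────────┃....................♣....
 [-] app/┃....................♣....
   LICENS┃...............@.........
   setup.┃.........................
   index.┃.........................
   router┃.♣♣.♣....................
   server┃...♣.....................
   cache.┗━━━━━━━━━━━━━━━━━━━━━━━━━
   logger.py             ┃         
━━━━━━━━━━━━━━━━━━━━━━━━━┛         
                                   
                                   


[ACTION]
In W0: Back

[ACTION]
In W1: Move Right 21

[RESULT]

         ┃ MapNavigator            
         ┠─────────────────────────
━━━━━━━━━┃....♣...........         
FileBrows┃═══════.══.═....         
─────────┃....♣.....~.....         
 [-] app/┃....♣.....~.~...         
   LICENS┃.........~~~...@         
   setup.┃................         
   index.┃................         
   router┃................         
   server┃................         
   cache.┗━━━━━━━━━━━━━━━━━━━━━━━━━
   logger.py             ┃         
━━━━━━━━━━━━━━━━━━━━━━━━━┛         
                                   
                                   


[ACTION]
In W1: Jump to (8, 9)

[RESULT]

         ┃ MapNavigator            
         ┠─────────────────────────
━━━━━━━━━┃       ..........~.......
FileBrows┃       .......~..~~......
─────────┃       .........~........
 [-] app/┃       .........~.═══════
   LICENS┃       ........@.........
   setup.┃       ..................
   index.┃       ..................
   router┃       ..................
   server┃       ..................
   cache.┗━━━━━━━━━━━━━━━━━━━━━━━━━
   logger.py             ┃         
━━━━━━━━━━━━━━━━━━━━━━━━━┛         
                                   
                                   


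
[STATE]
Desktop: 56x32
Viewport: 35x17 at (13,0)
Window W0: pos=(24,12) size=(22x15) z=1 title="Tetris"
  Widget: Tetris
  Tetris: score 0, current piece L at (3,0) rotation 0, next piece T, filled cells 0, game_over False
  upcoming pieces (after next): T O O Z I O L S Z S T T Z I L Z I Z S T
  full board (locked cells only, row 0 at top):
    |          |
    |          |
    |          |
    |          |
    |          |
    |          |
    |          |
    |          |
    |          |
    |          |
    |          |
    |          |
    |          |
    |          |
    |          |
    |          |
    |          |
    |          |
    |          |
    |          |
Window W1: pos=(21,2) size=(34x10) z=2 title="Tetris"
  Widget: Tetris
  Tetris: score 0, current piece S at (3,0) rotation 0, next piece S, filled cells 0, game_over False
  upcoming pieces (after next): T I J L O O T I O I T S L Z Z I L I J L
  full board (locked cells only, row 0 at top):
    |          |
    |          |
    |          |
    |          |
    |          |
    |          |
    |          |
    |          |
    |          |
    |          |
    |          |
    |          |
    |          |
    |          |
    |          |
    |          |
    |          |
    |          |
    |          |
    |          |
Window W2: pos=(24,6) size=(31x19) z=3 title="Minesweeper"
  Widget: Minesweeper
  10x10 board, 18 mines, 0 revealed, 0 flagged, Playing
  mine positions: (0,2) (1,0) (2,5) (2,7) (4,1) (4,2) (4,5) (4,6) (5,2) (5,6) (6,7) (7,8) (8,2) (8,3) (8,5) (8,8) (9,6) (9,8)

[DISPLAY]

                                   
                                   
        ┏━━━━━━━━━━━━━━━━━━━━━━━━━━
        ┃ Tetris                   
        ┠──────────────────────────
        ┃          │Next:          
        ┃  ┏━━━━━━━━━━━━━━━━━━━━━━━
        ┃  ┃ Minesweeper           
        ┃  ┠───────────────────────
        ┃  ┃■■■■■■■■■■             
        ┃  ┃■■■■■■■■■■             
        ┗━━┃■■■■■■■■■■             
           ┃■■■■■■■■■■             
           ┃■■■■■■■■■■             
           ┃■■■■■■■■■■             
           ┃■■■■■■■■■■             
           ┃■■■■■■■■■■             


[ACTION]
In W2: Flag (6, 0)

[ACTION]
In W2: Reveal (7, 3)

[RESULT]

                                   
                                   
        ┏━━━━━━━━━━━━━━━━━━━━━━━━━━
        ┃ Tetris                   
        ┠──────────────────────────
        ┃          │Next:          
        ┃  ┏━━━━━━━━━━━━━━━━━━━━━━━
        ┃  ┃ Minesweeper           
        ┃  ┠───────────────────────
        ┃  ┃■■■■■■■■■■             
        ┃  ┃■■■■■■■■■■             
        ┗━━┃■■■■■■■■■■             
           ┃■■■■■■■■■■             
           ┃■■■■■■■■■■             
           ┃■■■■■■■■■■             
           ┃⚑■■■■■■■■■             
           ┃■■■2■■■■■■             


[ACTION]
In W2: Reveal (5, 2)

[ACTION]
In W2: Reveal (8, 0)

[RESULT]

                                   
                                   
        ┏━━━━━━━━━━━━━━━━━━━━━━━━━━
        ┃ Tetris                   
        ┠──────────────────────────
        ┃          │Next:          
        ┃  ┏━━━━━━━━━━━━━━━━━━━━━━━
        ┃  ┃ Minesweeper           
        ┃  ┠───────────────────────
        ┃  ┃■■✹■■■■■■■             
        ┃  ┃✹■■■■■■■■■             
        ┗━━┃■■■■■✹■✹■■             
           ┃■■■■■■■■■■             
           ┃■✹✹■■✹✹■■■             
           ┃■■✹■■■✹■■■             
           ┃⚑■■■■■■✹■■             
           ┃■■■2■■■■✹■             


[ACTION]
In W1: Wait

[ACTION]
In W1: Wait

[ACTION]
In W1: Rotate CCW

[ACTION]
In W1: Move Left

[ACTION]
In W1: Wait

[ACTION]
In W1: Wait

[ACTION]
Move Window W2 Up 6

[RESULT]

           ┏━━━━━━━━━━━━━━━━━━━━━━━
           ┃ Minesweeper           
        ┏━━┠───────────────────────
        ┃ T┃■■✹■■■■■■■             
        ┠──┃✹■■■■■■■■■             
        ┃  ┃■■■■■✹■✹■■             
        ┃  ┃■■■■■■■■■■             
        ┃  ┃■✹✹■■✹✹■■■             
        ┃  ┃■■✹■■■✹■■■             
        ┃  ┃⚑■■■■■■✹■■             
        ┃  ┃■■■2■■■■✹■             
        ┗━━┃■■✹✹■✹■■✹■             
           ┃■■■■■■✹■✹■             
           ┃                       
           ┃                       
           ┃                       
           ┃                       


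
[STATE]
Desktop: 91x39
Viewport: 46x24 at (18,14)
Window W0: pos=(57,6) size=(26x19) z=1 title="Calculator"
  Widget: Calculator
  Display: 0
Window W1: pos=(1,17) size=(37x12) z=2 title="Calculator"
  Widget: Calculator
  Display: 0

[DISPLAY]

                                       ┃├───┼─
                                       ┃│ 1 │ 
                                       ┃├───┼─
━━━━━━━━━━━━━━━━━━━┓                   ┃│ 0 │ 
                   ┃                   ┃├───┼─
───────────────────┨                   ┃│ C │ 
                  0┃                   ┃└───┴─
┐                  ┃                   ┃      
│                  ┃                   ┃      
┤                  ┃                   ┃      
│                  ┃                   ┗━━━━━━
┤                  ┃                          
│                  ┃                          
┘                  ┃                          
━━━━━━━━━━━━━━━━━━━┛                          
                                              
                                              
                                              
                                              
                                              
                                              
                                              
                                              
                                              


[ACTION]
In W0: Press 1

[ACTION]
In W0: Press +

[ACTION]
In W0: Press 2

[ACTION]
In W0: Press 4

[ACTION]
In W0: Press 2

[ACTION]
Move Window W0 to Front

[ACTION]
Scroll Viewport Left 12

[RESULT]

                                              
                                              
                                              
━━━━━━━━━━━━━━━━━━━━━━━━━━━━━━━┓              
culator                        ┃              
───────────────────────────────┨              
                              0┃              
┬───┬───┬───┐                  ┃              
│ 8 │ 9 │ ÷ │                  ┃              
┼───┼───┼───┤                  ┃              
│ 5 │ 6 │ × │                  ┃              
┼───┼───┼───┤                  ┃              
│ 2 │ 3 │ - │                  ┃              
┴───┴───┴───┘                  ┃              
━━━━━━━━━━━━━━━━━━━━━━━━━━━━━━━┛              
                                              
                                              
                                              
                                              
                                              
                                              
                                              
                                              
                                              


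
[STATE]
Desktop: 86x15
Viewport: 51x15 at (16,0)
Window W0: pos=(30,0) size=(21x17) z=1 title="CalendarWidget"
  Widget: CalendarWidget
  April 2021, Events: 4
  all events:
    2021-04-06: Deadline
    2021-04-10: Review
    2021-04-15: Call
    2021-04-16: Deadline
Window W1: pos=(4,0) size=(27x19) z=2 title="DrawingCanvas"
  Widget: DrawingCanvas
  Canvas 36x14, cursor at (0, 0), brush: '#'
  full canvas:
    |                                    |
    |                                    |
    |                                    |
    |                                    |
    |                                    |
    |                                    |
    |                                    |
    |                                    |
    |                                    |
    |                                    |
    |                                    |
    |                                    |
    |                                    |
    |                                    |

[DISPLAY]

━━━━━━━━━━━━━━┓━━━━━━━━━━━━━━━━━━━┓                
vas           ┃ CalendarWidget    ┃                
──────────────┨───────────────────┨                
              ┃     April 2021    ┃                
              ┃Mo Tu We Th Fr Sa S┃                
              ┃          1  2  3  ┃                
              ┃ 5  6*  7  8  9 10*┃                
              ┃12 13 14 15* 16* 17┃                
              ┃19 20 21 22 23 24 2┃                
              ┃26 27 28 29 30     ┃                
              ┃                   ┃                
              ┃                   ┃                
              ┃                   ┃                
              ┃                   ┃                
              ┃                   ┃                


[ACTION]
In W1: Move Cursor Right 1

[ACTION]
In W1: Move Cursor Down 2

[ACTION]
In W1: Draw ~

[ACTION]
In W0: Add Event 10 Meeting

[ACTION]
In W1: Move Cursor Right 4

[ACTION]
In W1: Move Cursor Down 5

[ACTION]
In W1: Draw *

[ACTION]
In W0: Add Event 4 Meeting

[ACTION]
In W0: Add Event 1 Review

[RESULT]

━━━━━━━━━━━━━━┓━━━━━━━━━━━━━━━━━━━┓                
vas           ┃ CalendarWidget    ┃                
──────────────┨───────────────────┨                
              ┃     April 2021    ┃                
              ┃Mo Tu We Th Fr Sa S┃                
              ┃          1*  2  3 ┃                
              ┃ 5  6*  7  8  9 10*┃                
              ┃12 13 14 15* 16* 17┃                
              ┃19 20 21 22 23 24 2┃                
              ┃26 27 28 29 30     ┃                
              ┃                   ┃                
              ┃                   ┃                
              ┃                   ┃                
              ┃                   ┃                
              ┃                   ┃                


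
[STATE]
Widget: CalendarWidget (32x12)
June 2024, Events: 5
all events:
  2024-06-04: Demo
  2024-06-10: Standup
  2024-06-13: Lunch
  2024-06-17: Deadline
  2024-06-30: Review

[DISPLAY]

           June 2024            
Mo Tu We Th Fr Sa Su            
                1  2            
 3  4*  5  6  7  8  9           
10* 11 12 13* 14 15 16          
17* 18 19 20 21 22 23           
24 25 26 27 28 29 30*           
                                
                                
                                
                                
                                


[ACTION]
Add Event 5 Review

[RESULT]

           June 2024            
Mo Tu We Th Fr Sa Su            
                1  2            
 3  4*  5*  6  7  8  9          
10* 11 12 13* 14 15 16          
17* 18 19 20 21 22 23           
24 25 26 27 28 29 30*           
                                
                                
                                
                                
                                


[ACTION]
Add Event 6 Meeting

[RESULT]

           June 2024            
Mo Tu We Th Fr Sa Su            
                1  2            
 3  4*  5*  6*  7  8  9         
10* 11 12 13* 14 15 16          
17* 18 19 20 21 22 23           
24 25 26 27 28 29 30*           
                                
                                
                                
                                
                                


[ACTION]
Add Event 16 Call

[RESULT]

           June 2024            
Mo Tu We Th Fr Sa Su            
                1  2            
 3  4*  5*  6*  7  8  9         
10* 11 12 13* 14 15 16*         
17* 18 19 20 21 22 23           
24 25 26 27 28 29 30*           
                                
                                
                                
                                
                                


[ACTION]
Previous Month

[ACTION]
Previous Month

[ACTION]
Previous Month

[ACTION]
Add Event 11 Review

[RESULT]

           March 2024           
Mo Tu We Th Fr Sa Su            
             1  2  3            
 4  5  6  7  8  9 10            
11* 12 13 14 15 16 17           
18 19 20 21 22 23 24            
25 26 27 28 29 30 31            
                                
                                
                                
                                
                                


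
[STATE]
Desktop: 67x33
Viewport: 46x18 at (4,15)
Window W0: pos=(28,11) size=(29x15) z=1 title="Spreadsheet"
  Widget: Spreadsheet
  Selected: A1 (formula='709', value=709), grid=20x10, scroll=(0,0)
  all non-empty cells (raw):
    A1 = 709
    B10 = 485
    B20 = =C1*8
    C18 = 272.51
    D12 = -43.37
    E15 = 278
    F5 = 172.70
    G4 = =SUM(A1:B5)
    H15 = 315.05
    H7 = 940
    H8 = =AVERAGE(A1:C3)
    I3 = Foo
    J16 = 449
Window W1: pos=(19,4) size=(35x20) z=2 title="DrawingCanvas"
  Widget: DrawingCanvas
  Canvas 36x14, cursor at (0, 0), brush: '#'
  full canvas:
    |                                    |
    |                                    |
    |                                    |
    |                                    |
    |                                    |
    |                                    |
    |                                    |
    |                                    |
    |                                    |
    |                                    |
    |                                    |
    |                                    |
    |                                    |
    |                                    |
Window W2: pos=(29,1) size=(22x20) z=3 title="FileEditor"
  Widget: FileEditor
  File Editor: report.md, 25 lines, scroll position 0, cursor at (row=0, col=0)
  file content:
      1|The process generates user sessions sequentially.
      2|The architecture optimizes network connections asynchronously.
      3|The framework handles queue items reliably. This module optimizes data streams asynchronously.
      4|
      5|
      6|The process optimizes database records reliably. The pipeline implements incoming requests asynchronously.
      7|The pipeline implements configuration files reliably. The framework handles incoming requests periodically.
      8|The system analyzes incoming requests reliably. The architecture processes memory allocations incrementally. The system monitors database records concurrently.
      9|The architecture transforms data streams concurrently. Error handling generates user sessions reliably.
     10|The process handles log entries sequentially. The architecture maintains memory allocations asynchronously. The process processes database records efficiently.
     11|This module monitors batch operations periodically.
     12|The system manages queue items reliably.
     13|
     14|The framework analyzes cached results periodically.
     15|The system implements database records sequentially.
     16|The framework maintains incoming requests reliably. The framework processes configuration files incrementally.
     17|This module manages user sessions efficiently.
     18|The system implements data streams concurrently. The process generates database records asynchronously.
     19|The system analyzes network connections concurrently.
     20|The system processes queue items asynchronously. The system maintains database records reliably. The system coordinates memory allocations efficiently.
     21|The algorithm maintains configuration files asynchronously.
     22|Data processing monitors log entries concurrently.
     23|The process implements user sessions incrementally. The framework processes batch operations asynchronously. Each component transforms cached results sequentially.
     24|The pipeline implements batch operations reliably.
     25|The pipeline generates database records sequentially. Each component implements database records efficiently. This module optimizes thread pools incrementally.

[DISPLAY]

               ┃         ┃The system manages ░
               ┃         ┃                   ░
               ┃         ┃The framework analy░
               ┃         ┃The system implemen░
               ┃         ┃The framework maint▼
               ┃         ┗━━━━━━━━━━━━━━━━━━━━
               ┃                              
               ┃                              
               ┗━━━━━━━━━━━━━━━━━━━━━━━━━━━━━━
                        ┃  8        0       0 
                        ┗━━━━━━━━━━━━━━━━━━━━━
                                              
                                              
                                              
                                              
                                              
                                              
                                              


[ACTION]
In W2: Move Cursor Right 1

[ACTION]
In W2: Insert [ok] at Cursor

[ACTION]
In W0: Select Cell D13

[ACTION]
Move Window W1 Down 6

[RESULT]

               ┃         ┃The system manages ░
               ┃         ┃                   ░
               ┃         ┃The framework analy░
               ┃         ┃The system implemen░
               ┃         ┃The framework maint▼
               ┃         ┗━━━━━━━━━━━━━━━━━━━━
               ┃                              
               ┃                              
               ┃                              
               ┃                              
               ┃                              
               ┃                              
               ┃                              
               ┃                              
               ┗━━━━━━━━━━━━━━━━━━━━━━━━━━━━━━
                                              
                                              
                                              
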